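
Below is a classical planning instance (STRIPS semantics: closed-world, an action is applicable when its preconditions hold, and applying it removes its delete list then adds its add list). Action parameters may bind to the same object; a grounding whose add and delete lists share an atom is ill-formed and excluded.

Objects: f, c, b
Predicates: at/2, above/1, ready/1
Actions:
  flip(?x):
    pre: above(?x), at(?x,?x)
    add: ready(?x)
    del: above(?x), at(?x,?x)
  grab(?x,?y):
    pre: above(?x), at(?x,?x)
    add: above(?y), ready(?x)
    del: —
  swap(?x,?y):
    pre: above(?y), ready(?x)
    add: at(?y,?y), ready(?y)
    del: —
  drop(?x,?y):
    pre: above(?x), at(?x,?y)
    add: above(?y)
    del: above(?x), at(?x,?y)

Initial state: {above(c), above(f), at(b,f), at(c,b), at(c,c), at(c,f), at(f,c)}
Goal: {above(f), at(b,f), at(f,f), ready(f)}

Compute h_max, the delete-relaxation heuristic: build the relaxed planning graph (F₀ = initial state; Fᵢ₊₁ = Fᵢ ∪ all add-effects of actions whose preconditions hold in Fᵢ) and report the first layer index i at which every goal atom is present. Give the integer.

F0 = init (7 atoms)
F1 = F0 ∪ {above(b), ready(c)}  (9 atoms)
F2 = F1 ∪ {at(b,b), at(f,f), ready(b), ready(f)}  (13 atoms)
goal ⊆ F2  ⇒  h_max = 2

2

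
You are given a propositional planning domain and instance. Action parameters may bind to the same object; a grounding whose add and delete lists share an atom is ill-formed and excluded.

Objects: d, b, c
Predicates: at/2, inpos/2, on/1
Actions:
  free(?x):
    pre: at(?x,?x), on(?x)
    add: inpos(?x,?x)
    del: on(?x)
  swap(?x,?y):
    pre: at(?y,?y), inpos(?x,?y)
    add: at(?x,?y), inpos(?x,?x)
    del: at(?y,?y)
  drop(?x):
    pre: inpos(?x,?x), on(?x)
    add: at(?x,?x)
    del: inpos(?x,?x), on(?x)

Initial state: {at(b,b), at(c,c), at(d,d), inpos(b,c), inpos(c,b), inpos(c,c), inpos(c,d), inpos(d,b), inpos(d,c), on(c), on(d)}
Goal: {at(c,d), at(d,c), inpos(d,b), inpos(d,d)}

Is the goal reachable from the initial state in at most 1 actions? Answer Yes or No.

No

1. swap(d,c)  →  {at(b,b), at(d,c), at(d,d), inpos(b,c), inpos(c,b), inpos(c,c), inpos(c,d), inpos(d,b), inpos(d,c), inpos(d,d), on(c), on(d)}
2. swap(c,d)  →  {at(b,b), at(c,d), at(d,c), inpos(b,c), inpos(c,b), inpos(c,c), inpos(c,d), inpos(d,b), inpos(d,c), inpos(d,d), on(c), on(d)}
optimal plan length = 2; 2 > 1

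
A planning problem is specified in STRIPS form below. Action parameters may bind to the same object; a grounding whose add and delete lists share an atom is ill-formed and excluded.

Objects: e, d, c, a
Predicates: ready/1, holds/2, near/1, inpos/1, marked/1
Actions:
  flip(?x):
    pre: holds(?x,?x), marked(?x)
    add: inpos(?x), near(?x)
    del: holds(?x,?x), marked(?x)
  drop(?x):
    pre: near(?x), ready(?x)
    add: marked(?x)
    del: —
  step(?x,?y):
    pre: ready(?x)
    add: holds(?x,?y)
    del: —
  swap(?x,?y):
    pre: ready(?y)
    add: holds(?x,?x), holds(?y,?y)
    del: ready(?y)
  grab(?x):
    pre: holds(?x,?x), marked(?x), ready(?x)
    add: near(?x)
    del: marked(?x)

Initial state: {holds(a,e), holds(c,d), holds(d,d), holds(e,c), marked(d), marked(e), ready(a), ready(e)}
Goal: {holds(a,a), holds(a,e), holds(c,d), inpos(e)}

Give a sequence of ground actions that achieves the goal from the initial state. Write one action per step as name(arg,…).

swap(e,a); flip(e)

1. swap(e,a)  →  {holds(a,a), holds(a,e), holds(c,d), holds(d,d), holds(e,c), holds(e,e), marked(d), marked(e), ready(e)}
2. flip(e)  →  {holds(a,a), holds(a,e), holds(c,d), holds(d,d), holds(e,c), inpos(e), marked(d), near(e), ready(e)}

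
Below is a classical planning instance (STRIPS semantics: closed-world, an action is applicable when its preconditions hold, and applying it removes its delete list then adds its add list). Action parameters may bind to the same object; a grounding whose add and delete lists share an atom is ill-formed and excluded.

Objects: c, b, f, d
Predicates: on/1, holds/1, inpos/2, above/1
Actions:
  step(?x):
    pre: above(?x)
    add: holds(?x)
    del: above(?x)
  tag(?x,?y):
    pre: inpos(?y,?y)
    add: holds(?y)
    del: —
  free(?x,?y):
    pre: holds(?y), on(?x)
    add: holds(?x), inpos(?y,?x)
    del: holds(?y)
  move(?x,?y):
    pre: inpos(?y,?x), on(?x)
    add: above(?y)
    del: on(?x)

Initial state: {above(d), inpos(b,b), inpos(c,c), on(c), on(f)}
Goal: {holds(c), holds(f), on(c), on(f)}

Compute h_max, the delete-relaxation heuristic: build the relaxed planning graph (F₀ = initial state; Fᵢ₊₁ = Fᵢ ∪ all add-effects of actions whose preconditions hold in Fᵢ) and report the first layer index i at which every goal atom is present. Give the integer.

F0 = init (5 atoms)
F1 = F0 ∪ {above(c), holds(b), holds(c), holds(d)}  (9 atoms)
F2 = F1 ∪ {holds(f), inpos(b,c), inpos(b,f), inpos(c,f), inpos(d,c), inpos(d,f)}  (15 atoms)
goal ⊆ F2  ⇒  h_max = 2

2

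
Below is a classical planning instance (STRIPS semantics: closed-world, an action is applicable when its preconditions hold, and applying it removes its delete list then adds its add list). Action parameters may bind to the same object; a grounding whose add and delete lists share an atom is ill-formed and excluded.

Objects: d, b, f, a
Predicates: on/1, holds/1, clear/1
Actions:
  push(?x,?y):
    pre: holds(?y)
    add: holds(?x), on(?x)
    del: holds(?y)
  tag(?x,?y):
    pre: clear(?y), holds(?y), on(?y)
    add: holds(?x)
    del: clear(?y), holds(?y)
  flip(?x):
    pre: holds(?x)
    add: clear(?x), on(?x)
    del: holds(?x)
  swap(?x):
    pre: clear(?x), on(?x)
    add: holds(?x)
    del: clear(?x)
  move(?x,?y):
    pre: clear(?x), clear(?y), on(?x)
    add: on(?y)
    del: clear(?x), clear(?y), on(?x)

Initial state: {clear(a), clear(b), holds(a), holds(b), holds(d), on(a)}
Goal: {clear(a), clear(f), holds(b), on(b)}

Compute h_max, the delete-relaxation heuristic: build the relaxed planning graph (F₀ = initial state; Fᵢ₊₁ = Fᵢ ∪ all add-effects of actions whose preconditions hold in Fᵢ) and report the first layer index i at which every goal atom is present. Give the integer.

2

F0 = init (6 atoms)
F1 = F0 ∪ {clear(d), holds(f), on(b), on(d), on(f)}  (11 atoms)
F2 = F1 ∪ {clear(f)}  (12 atoms)
goal ⊆ F2  ⇒  h_max = 2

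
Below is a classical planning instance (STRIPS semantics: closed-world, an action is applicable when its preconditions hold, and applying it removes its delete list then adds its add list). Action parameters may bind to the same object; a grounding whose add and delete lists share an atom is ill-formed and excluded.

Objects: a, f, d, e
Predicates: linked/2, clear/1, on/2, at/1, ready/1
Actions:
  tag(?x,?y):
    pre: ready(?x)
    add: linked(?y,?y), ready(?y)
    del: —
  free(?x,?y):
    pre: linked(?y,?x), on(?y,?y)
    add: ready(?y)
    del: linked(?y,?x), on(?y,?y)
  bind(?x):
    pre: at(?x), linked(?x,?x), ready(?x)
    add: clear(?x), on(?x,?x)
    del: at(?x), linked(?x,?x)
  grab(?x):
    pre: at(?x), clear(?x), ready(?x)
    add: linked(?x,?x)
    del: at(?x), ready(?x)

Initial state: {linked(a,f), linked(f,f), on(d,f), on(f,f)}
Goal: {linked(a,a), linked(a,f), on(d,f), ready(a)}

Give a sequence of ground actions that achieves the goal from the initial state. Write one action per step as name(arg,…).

free(f,f); tag(f,a)

1. free(f,f)  →  {linked(a,f), on(d,f), ready(f)}
2. tag(f,a)  →  {linked(a,a), linked(a,f), on(d,f), ready(a), ready(f)}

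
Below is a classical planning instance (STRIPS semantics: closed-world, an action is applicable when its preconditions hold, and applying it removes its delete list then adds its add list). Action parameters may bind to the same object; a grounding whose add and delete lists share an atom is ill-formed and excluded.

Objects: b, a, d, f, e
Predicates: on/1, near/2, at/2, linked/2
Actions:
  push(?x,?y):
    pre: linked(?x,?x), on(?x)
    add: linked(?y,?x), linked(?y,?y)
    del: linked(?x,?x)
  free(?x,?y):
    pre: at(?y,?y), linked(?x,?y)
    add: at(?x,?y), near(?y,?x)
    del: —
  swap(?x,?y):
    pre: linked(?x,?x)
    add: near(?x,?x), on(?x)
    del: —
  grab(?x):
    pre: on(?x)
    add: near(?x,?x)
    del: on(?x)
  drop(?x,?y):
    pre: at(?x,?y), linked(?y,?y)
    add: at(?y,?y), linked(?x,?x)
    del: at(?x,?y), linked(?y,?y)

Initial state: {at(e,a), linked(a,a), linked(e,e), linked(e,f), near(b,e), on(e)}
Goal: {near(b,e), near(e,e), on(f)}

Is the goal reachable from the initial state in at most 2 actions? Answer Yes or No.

No

1. push(e,f)  →  {at(e,a), linked(a,a), linked(e,f), linked(f,e), linked(f,f), near(b,e), on(e)}
2. swap(f,b)  →  {at(e,a), linked(a,a), linked(e,f), linked(f,e), linked(f,f), near(b,e), near(f,f), on(e), on(f)}
3. grab(e)  →  {at(e,a), linked(a,a), linked(e,f), linked(f,e), linked(f,f), near(b,e), near(e,e), near(f,f), on(f)}
optimal plan length = 3; 3 > 2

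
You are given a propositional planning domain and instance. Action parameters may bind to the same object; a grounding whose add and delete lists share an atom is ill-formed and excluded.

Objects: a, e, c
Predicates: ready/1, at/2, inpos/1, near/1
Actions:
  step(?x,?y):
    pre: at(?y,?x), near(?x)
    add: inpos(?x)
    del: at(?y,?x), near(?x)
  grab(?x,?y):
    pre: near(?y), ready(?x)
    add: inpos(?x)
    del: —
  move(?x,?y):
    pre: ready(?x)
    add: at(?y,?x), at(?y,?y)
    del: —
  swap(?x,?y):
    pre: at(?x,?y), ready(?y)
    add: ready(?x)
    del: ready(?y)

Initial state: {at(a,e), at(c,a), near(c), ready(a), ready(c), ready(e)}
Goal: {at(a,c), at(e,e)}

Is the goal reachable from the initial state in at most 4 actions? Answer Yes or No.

Yes

1. move(a,e)  →  {at(a,e), at(c,a), at(e,a), at(e,e), near(c), ready(a), ready(c), ready(e)}
2. move(c,a)  →  {at(a,a), at(a,c), at(a,e), at(c,a), at(e,a), at(e,e), near(c), ready(a), ready(c), ready(e)}
optimal plan length = 2; 2 ≤ 4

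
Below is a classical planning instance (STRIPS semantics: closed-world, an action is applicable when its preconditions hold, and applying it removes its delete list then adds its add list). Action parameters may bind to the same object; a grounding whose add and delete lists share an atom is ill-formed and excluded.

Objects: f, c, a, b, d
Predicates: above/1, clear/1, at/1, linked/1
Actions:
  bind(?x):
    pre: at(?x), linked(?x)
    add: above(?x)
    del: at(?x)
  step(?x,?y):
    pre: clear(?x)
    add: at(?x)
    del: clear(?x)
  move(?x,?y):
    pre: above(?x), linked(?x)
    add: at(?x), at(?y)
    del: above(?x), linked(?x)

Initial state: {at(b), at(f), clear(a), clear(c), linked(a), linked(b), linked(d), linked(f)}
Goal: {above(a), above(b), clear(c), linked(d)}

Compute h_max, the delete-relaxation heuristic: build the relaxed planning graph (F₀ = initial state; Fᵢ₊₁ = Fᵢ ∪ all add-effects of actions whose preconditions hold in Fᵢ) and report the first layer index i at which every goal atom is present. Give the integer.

2

F0 = init (8 atoms)
F1 = F0 ∪ {above(b), above(f), at(a), at(c)}  (12 atoms)
F2 = F1 ∪ {above(a), at(d)}  (14 atoms)
goal ⊆ F2  ⇒  h_max = 2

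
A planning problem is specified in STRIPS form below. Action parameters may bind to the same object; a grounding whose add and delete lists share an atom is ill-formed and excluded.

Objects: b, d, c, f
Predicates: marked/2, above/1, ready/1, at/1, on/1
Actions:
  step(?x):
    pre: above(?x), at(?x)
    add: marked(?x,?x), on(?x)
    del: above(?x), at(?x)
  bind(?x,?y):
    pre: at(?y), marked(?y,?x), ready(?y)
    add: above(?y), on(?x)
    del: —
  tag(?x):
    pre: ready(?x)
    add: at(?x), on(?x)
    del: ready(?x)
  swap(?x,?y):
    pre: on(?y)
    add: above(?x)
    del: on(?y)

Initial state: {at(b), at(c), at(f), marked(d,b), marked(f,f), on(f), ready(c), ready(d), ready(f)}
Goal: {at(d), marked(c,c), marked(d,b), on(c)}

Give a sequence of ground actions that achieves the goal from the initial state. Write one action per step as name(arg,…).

1. tag(d)  →  {at(b), at(c), at(d), at(f), marked(d,b), marked(f,f), on(d), on(f), ready(c), ready(f)}
2. swap(c,d)  →  {above(c), at(b), at(c), at(d), at(f), marked(d,b), marked(f,f), on(f), ready(c), ready(f)}
3. step(c)  →  {at(b), at(d), at(f), marked(c,c), marked(d,b), marked(f,f), on(c), on(f), ready(c), ready(f)}

tag(d); swap(c,d); step(c)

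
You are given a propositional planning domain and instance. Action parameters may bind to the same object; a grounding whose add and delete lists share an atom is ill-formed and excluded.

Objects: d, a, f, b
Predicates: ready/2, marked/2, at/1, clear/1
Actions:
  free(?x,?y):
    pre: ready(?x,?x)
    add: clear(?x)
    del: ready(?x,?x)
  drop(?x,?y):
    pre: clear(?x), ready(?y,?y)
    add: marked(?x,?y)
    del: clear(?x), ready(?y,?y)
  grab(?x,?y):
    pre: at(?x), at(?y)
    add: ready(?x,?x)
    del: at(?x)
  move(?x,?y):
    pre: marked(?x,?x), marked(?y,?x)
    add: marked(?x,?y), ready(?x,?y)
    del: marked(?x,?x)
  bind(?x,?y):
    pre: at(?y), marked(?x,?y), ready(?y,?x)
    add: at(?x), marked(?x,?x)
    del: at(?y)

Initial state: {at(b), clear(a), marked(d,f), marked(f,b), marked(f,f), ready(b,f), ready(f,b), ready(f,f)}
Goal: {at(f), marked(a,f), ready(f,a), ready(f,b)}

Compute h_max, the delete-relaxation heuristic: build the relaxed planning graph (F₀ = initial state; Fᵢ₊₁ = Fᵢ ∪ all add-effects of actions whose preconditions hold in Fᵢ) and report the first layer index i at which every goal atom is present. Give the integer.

2

F0 = init (8 atoms)
F1 = F0 ∪ {at(f), clear(f), marked(a,f), marked(f,d), ready(b,b), ready(f,d)}  (14 atoms)
F2 = F1 ∪ {at(d), clear(b), marked(a,b), marked(d,d), marked(f,a), ready(f,a)}  (20 atoms)
goal ⊆ F2  ⇒  h_max = 2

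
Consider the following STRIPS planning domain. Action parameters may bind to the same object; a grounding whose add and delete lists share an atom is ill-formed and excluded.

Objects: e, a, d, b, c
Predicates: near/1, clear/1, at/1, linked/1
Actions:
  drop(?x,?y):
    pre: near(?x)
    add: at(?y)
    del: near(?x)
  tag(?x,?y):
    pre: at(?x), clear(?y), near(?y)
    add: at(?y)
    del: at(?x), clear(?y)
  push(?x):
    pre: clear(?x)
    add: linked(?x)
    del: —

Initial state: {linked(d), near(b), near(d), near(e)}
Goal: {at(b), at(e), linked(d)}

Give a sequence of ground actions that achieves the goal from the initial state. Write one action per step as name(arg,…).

1. drop(e,e)  →  {at(e), linked(d), near(b), near(d)}
2. drop(d,b)  →  {at(b), at(e), linked(d), near(b)}

drop(e,e); drop(d,b)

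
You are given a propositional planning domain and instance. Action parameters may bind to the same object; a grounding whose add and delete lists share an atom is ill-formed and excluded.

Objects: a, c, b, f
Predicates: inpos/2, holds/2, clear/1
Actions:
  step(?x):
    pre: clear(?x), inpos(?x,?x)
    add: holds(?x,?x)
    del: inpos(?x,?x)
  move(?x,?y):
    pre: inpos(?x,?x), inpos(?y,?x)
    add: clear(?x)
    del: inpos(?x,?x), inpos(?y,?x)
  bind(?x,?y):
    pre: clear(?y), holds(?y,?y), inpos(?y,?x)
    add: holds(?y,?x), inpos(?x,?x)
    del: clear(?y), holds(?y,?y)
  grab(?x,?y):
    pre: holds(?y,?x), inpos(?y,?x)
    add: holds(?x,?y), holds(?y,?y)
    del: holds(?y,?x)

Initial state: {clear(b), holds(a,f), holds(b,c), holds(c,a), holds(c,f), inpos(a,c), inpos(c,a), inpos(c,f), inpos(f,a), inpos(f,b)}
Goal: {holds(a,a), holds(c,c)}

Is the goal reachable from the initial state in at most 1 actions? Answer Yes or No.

No

1. grab(a,c)  →  {clear(b), holds(a,c), holds(a,f), holds(b,c), holds(c,c), holds(c,f), inpos(a,c), inpos(c,a), inpos(c,f), inpos(f,a), inpos(f,b)}
2. grab(c,a)  →  {clear(b), holds(a,a), holds(a,f), holds(b,c), holds(c,a), holds(c,c), holds(c,f), inpos(a,c), inpos(c,a), inpos(c,f), inpos(f,a), inpos(f,b)}
optimal plan length = 2; 2 > 1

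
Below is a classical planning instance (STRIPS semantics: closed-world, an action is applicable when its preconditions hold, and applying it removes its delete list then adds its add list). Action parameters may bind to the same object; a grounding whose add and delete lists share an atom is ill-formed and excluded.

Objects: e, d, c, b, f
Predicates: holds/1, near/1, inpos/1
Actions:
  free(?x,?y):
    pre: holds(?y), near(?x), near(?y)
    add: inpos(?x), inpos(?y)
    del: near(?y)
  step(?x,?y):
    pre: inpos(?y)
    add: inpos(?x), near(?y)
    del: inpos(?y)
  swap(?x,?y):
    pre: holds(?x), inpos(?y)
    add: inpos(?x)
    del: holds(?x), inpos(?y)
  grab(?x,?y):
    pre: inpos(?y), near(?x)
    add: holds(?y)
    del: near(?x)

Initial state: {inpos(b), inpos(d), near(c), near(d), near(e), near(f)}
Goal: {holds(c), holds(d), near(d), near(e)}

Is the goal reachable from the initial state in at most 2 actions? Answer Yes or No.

No

1. step(c,b)  →  {inpos(c), inpos(d), near(b), near(c), near(d), near(e), near(f)}
2. grab(c,d)  →  {holds(d), inpos(c), inpos(d), near(b), near(d), near(e), near(f)}
3. grab(b,c)  →  {holds(c), holds(d), inpos(c), inpos(d), near(d), near(e), near(f)}
optimal plan length = 3; 3 > 2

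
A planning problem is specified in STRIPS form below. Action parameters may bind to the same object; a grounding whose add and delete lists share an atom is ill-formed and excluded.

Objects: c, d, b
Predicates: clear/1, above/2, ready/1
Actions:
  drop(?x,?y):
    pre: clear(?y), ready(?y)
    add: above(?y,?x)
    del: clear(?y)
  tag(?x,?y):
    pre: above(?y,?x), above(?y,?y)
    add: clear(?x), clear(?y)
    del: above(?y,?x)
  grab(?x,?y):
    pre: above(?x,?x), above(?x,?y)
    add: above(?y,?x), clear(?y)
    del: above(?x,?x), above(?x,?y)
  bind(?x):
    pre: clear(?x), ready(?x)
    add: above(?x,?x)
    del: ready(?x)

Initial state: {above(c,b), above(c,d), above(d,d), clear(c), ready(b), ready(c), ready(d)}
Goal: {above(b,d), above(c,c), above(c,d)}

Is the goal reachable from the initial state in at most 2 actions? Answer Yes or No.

No

1. drop(c,c)  →  {above(c,b), above(c,c), above(c,d), above(d,d), ready(b), ready(c), ready(d)}
2. tag(b,c)  →  {above(c,c), above(c,d), above(d,d), clear(b), clear(c), ready(b), ready(c), ready(d)}
3. drop(d,b)  →  {above(b,d), above(c,c), above(c,d), above(d,d), clear(c), ready(b), ready(c), ready(d)}
optimal plan length = 3; 3 > 2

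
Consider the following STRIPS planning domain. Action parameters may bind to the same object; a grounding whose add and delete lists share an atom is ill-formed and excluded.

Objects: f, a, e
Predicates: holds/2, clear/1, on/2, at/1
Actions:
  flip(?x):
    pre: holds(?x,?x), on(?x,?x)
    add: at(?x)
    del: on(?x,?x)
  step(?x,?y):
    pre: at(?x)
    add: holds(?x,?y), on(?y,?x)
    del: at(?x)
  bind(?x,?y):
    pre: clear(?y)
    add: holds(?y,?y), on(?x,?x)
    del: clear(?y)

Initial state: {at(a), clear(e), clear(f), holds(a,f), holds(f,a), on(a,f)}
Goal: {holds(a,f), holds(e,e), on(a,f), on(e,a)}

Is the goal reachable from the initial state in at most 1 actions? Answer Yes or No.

1. step(a,e)  →  {clear(e), clear(f), holds(a,e), holds(a,f), holds(f,a), on(a,f), on(e,a)}
2. bind(f,e)  →  {clear(f), holds(a,e), holds(a,f), holds(e,e), holds(f,a), on(a,f), on(e,a), on(f,f)}
optimal plan length = 2; 2 > 1

No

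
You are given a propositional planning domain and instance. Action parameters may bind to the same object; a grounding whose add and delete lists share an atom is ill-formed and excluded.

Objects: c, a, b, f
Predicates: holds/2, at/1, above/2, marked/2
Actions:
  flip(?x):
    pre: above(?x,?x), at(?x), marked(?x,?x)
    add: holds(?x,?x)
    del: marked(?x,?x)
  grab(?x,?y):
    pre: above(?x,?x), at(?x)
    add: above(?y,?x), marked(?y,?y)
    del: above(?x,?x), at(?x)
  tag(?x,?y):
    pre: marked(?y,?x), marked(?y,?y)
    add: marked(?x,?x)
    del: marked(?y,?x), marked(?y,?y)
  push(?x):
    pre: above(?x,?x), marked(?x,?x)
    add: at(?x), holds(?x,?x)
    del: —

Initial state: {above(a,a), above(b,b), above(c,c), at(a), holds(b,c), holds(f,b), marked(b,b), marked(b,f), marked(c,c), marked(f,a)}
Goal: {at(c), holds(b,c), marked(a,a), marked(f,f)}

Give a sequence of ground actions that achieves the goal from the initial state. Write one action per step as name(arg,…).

1. grab(a,f)  →  {above(b,b), above(c,c), above(f,a), holds(b,c), holds(f,b), marked(b,b), marked(b,f), marked(c,c), marked(f,a), marked(f,f)}
2. tag(a,f)  →  {above(b,b), above(c,c), above(f,a), holds(b,c), holds(f,b), marked(a,a), marked(b,b), marked(b,f), marked(c,c)}
3. tag(f,b)  →  {above(b,b), above(c,c), above(f,a), holds(b,c), holds(f,b), marked(a,a), marked(c,c), marked(f,f)}
4. push(c)  →  {above(b,b), above(c,c), above(f,a), at(c), holds(b,c), holds(c,c), holds(f,b), marked(a,a), marked(c,c), marked(f,f)}

grab(a,f); tag(a,f); tag(f,b); push(c)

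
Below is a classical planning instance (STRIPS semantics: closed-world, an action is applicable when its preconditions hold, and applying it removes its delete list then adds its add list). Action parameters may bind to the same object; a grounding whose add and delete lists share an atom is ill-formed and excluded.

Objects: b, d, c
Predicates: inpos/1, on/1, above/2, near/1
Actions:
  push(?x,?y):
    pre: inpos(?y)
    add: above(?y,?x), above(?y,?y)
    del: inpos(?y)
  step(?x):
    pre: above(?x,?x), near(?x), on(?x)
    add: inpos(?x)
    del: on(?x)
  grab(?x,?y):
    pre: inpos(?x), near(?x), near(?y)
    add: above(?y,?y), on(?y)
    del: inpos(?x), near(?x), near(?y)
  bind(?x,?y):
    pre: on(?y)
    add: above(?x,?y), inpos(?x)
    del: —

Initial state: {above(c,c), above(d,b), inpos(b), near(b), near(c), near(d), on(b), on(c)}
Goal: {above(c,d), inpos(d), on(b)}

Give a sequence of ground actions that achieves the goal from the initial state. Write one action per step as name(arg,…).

1. step(c)  →  {above(c,c), above(d,b), inpos(b), inpos(c), near(b), near(c), near(d), on(b)}
2. push(d,c)  →  {above(c,c), above(c,d), above(d,b), inpos(b), near(b), near(c), near(d), on(b)}
3. bind(d,b)  →  {above(c,c), above(c,d), above(d,b), inpos(b), inpos(d), near(b), near(c), near(d), on(b)}

step(c); push(d,c); bind(d,b)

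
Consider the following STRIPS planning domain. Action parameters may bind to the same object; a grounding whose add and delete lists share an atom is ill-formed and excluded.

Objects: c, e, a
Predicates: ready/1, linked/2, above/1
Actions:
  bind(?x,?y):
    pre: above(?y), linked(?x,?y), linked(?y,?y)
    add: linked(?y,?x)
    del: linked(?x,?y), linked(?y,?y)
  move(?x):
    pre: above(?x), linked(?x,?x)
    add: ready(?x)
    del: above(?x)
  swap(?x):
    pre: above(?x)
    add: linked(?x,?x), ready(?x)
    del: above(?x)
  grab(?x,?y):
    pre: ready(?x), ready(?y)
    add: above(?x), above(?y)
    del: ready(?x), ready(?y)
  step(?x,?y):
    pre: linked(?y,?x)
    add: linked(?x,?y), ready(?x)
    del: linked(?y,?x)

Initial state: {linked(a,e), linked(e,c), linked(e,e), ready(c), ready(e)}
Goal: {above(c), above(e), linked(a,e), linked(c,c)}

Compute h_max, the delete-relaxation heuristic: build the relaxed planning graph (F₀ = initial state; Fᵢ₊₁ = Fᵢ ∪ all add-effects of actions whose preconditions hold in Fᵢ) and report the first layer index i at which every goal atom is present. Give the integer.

2

F0 = init (5 atoms)
F1 = F0 ∪ {above(c), above(e), linked(c,e), linked(e,a)}  (9 atoms)
F2 = F1 ∪ {linked(c,c), ready(a)}  (11 atoms)
goal ⊆ F2  ⇒  h_max = 2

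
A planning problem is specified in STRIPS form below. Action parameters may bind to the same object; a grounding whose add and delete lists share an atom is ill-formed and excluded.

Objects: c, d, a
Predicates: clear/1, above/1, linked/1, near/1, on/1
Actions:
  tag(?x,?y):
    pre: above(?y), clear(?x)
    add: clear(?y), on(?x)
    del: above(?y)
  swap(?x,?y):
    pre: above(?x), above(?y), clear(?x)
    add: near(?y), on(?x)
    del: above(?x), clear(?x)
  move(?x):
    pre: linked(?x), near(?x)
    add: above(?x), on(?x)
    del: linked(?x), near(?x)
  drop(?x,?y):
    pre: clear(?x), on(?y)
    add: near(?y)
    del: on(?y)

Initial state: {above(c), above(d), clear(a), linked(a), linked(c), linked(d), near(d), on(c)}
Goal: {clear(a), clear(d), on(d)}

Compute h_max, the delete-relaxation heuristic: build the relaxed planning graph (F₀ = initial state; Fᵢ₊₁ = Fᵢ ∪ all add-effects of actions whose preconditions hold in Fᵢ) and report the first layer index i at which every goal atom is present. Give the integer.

1

F0 = init (8 atoms)
F1 = F0 ∪ {clear(c), clear(d), near(c), on(a), on(d)}  (13 atoms)
goal ⊆ F1  ⇒  h_max = 1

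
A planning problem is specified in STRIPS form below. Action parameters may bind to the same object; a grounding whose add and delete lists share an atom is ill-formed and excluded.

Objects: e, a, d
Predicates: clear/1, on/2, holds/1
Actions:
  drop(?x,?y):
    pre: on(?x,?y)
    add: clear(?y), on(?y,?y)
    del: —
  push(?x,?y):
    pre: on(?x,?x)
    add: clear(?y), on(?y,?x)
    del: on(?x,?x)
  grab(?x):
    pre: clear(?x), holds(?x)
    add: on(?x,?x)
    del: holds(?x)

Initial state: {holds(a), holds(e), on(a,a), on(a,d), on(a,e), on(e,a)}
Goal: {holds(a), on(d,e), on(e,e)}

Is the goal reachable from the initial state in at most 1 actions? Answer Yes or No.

No

1. drop(a,e)  →  {clear(e), holds(a), holds(e), on(a,a), on(a,d), on(a,e), on(e,a), on(e,e)}
2. push(e,d)  →  {clear(d), clear(e), holds(a), holds(e), on(a,a), on(a,d), on(a,e), on(d,e), on(e,a)}
3. drop(a,e)  →  {clear(d), clear(e), holds(a), holds(e), on(a,a), on(a,d), on(a,e), on(d,e), on(e,a), on(e,e)}
optimal plan length = 3; 3 > 1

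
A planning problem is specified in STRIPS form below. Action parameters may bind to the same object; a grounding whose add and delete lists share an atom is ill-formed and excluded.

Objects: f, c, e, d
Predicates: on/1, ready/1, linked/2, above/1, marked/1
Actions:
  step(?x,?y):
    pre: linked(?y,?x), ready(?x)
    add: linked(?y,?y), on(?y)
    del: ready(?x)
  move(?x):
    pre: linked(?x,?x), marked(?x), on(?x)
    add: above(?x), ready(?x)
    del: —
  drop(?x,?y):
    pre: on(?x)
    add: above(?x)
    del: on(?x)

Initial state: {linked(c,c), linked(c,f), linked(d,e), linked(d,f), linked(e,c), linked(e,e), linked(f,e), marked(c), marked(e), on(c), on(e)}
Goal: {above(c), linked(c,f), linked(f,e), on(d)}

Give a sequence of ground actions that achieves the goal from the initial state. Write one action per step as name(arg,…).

move(c); move(e); step(e,d)

1. move(c)  →  {above(c), linked(c,c), linked(c,f), linked(d,e), linked(d,f), linked(e,c), linked(e,e), linked(f,e), marked(c), marked(e), on(c), on(e), ready(c)}
2. move(e)  →  {above(c), above(e), linked(c,c), linked(c,f), linked(d,e), linked(d,f), linked(e,c), linked(e,e), linked(f,e), marked(c), marked(e), on(c), on(e), ready(c), ready(e)}
3. step(e,d)  →  {above(c), above(e), linked(c,c), linked(c,f), linked(d,d), linked(d,e), linked(d,f), linked(e,c), linked(e,e), linked(f,e), marked(c), marked(e), on(c), on(d), on(e), ready(c)}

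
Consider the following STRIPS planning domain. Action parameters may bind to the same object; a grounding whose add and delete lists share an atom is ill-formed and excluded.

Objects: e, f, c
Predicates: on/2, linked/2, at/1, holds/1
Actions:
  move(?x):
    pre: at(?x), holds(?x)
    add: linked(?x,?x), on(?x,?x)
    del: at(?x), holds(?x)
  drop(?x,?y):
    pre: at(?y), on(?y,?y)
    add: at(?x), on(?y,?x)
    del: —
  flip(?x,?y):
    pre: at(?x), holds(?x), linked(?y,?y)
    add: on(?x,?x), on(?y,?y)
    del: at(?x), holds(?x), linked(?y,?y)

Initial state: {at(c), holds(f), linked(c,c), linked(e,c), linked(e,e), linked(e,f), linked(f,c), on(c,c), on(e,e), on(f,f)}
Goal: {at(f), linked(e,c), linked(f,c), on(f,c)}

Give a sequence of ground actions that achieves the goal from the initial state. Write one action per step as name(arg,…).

drop(f,c); drop(c,f)

1. drop(f,c)  →  {at(c), at(f), holds(f), linked(c,c), linked(e,c), linked(e,e), linked(e,f), linked(f,c), on(c,c), on(c,f), on(e,e), on(f,f)}
2. drop(c,f)  →  {at(c), at(f), holds(f), linked(c,c), linked(e,c), linked(e,e), linked(e,f), linked(f,c), on(c,c), on(c,f), on(e,e), on(f,c), on(f,f)}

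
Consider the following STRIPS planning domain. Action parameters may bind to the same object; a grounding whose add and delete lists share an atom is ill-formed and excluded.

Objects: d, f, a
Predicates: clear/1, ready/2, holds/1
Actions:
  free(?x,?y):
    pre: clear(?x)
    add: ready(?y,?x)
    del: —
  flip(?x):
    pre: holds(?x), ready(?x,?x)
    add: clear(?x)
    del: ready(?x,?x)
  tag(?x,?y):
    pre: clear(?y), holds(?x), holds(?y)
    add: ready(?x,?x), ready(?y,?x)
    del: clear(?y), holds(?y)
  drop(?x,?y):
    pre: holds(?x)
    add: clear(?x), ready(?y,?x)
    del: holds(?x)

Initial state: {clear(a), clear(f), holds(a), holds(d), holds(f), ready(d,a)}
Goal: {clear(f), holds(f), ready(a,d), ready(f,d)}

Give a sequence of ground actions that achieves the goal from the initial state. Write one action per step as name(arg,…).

tag(d,a); drop(d,f)

1. tag(d,a)  →  {clear(f), holds(d), holds(f), ready(a,d), ready(d,a), ready(d,d)}
2. drop(d,f)  →  {clear(d), clear(f), holds(f), ready(a,d), ready(d,a), ready(d,d), ready(f,d)}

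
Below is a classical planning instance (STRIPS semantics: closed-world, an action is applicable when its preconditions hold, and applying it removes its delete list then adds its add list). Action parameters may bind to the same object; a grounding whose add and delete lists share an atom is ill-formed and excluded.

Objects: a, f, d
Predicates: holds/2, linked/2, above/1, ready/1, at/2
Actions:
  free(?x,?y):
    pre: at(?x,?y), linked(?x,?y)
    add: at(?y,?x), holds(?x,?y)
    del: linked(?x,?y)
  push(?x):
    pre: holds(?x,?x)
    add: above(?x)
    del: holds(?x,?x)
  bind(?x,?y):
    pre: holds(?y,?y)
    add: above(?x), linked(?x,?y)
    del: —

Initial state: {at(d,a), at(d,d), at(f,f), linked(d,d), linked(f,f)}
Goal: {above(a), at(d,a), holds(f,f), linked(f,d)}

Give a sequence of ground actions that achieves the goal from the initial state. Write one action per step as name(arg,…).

free(f,f); free(d,d); bind(a,f); bind(f,d)

1. free(f,f)  →  {at(d,a), at(d,d), at(f,f), holds(f,f), linked(d,d)}
2. free(d,d)  →  {at(d,a), at(d,d), at(f,f), holds(d,d), holds(f,f)}
3. bind(a,f)  →  {above(a), at(d,a), at(d,d), at(f,f), holds(d,d), holds(f,f), linked(a,f)}
4. bind(f,d)  →  {above(a), above(f), at(d,a), at(d,d), at(f,f), holds(d,d), holds(f,f), linked(a,f), linked(f,d)}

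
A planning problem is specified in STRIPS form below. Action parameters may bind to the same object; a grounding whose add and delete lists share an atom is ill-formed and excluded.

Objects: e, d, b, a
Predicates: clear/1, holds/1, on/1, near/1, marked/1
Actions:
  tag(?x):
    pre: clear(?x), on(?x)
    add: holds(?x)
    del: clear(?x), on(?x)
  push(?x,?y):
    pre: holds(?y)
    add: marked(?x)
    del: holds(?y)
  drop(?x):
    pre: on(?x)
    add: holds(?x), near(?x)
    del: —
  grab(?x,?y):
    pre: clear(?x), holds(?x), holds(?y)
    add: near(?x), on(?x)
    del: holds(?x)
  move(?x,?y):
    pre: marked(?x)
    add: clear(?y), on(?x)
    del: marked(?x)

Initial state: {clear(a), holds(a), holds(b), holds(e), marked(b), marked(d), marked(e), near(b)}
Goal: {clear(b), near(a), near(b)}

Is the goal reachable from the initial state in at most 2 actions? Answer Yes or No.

Yes

1. grab(a,e)  →  {clear(a), holds(b), holds(e), marked(b), marked(d), marked(e), near(a), near(b), on(a)}
2. move(e,b)  →  {clear(a), clear(b), holds(b), holds(e), marked(b), marked(d), near(a), near(b), on(a), on(e)}
optimal plan length = 2; 2 ≤ 2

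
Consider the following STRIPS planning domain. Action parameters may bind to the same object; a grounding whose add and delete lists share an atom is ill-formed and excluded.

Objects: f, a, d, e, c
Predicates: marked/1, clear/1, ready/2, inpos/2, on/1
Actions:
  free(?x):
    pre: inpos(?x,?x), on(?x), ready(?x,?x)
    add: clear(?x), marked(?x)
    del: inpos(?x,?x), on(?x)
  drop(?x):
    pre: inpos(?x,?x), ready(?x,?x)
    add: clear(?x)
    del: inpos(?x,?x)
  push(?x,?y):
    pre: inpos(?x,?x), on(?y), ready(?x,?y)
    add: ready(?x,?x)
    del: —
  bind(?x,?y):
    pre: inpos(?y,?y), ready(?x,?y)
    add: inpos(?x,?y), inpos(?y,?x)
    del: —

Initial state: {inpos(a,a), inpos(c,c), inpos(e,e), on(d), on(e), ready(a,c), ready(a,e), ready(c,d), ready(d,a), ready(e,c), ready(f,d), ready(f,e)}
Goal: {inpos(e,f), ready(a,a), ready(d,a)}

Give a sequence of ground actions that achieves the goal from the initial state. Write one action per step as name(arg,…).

push(a,e); bind(f,e)

1. push(a,e)  →  {inpos(a,a), inpos(c,c), inpos(e,e), on(d), on(e), ready(a,a), ready(a,c), ready(a,e), ready(c,d), ready(d,a), ready(e,c), ready(f,d), ready(f,e)}
2. bind(f,e)  →  {inpos(a,a), inpos(c,c), inpos(e,e), inpos(e,f), inpos(f,e), on(d), on(e), ready(a,a), ready(a,c), ready(a,e), ready(c,d), ready(d,a), ready(e,c), ready(f,d), ready(f,e)}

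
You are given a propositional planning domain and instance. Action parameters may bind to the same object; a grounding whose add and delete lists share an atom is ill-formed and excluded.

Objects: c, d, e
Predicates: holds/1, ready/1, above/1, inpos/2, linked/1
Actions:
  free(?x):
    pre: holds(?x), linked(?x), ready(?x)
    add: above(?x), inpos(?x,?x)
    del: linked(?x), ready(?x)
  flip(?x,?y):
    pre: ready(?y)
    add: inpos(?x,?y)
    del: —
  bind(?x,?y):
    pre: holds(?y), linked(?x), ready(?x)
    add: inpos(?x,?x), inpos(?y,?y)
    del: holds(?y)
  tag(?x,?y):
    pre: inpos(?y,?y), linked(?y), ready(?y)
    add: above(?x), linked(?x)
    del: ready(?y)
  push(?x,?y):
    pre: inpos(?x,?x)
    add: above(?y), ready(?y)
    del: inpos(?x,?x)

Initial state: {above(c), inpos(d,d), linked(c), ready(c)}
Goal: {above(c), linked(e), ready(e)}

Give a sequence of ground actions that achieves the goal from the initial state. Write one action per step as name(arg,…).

flip(c,c); tag(e,c); push(c,e)

1. flip(c,c)  →  {above(c), inpos(c,c), inpos(d,d), linked(c), ready(c)}
2. tag(e,c)  →  {above(c), above(e), inpos(c,c), inpos(d,d), linked(c), linked(e)}
3. push(c,e)  →  {above(c), above(e), inpos(d,d), linked(c), linked(e), ready(e)}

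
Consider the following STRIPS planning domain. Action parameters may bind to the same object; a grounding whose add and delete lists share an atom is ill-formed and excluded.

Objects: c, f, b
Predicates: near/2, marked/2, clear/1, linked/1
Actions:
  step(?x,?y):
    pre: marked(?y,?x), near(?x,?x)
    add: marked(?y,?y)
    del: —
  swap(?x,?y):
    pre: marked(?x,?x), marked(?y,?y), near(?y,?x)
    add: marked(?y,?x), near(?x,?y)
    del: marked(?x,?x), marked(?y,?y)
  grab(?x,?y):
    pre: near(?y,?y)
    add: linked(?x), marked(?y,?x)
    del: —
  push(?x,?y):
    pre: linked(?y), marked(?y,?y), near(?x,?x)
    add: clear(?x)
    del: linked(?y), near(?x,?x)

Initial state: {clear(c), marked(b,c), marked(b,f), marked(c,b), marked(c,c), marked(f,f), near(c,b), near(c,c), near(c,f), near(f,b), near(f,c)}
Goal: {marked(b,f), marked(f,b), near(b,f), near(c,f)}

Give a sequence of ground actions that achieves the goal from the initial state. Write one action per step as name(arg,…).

step(c,b); swap(b,f)

1. step(c,b)  →  {clear(c), marked(b,b), marked(b,c), marked(b,f), marked(c,b), marked(c,c), marked(f,f), near(c,b), near(c,c), near(c,f), near(f,b), near(f,c)}
2. swap(b,f)  →  {clear(c), marked(b,c), marked(b,f), marked(c,b), marked(c,c), marked(f,b), near(b,f), near(c,b), near(c,c), near(c,f), near(f,b), near(f,c)}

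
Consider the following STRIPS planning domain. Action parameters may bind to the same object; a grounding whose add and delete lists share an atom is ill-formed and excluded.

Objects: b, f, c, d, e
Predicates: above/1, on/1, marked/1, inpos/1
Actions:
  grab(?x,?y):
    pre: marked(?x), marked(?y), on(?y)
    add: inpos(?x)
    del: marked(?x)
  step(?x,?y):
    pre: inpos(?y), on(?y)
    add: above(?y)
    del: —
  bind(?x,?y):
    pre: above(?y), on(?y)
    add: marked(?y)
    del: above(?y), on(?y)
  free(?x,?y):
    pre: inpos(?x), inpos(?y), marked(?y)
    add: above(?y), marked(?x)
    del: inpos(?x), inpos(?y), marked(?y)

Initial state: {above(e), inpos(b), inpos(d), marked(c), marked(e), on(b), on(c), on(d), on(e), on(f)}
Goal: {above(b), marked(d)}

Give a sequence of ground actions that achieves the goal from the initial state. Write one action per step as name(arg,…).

1. step(b,b)  →  {above(b), above(e), inpos(b), inpos(d), marked(c), marked(e), on(b), on(c), on(d), on(e), on(f)}
2. step(b,d)  →  {above(b), above(d), above(e), inpos(b), inpos(d), marked(c), marked(e), on(b), on(c), on(d), on(e), on(f)}
3. bind(b,d)  →  {above(b), above(e), inpos(b), inpos(d), marked(c), marked(d), marked(e), on(b), on(c), on(e), on(f)}

step(b,b); step(b,d); bind(b,d)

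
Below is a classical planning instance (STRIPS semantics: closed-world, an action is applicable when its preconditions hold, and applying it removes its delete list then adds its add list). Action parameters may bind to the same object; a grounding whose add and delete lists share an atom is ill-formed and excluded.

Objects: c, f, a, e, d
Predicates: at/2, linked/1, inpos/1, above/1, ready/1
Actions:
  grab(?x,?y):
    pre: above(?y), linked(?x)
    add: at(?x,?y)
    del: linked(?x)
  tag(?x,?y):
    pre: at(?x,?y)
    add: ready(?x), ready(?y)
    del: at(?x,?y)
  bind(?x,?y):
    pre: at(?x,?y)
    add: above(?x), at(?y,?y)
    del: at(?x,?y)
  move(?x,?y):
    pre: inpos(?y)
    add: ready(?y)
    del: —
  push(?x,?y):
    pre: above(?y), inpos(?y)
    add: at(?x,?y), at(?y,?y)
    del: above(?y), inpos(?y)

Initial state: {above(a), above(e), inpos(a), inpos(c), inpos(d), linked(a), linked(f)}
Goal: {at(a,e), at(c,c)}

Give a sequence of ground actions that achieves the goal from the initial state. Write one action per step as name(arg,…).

grab(a,e); push(c,a); bind(c,a); push(c,c)

1. grab(a,e)  →  {above(a), above(e), at(a,e), inpos(a), inpos(c), inpos(d), linked(f)}
2. push(c,a)  →  {above(e), at(a,a), at(a,e), at(c,a), inpos(c), inpos(d), linked(f)}
3. bind(c,a)  →  {above(c), above(e), at(a,a), at(a,e), inpos(c), inpos(d), linked(f)}
4. push(c,c)  →  {above(e), at(a,a), at(a,e), at(c,c), inpos(d), linked(f)}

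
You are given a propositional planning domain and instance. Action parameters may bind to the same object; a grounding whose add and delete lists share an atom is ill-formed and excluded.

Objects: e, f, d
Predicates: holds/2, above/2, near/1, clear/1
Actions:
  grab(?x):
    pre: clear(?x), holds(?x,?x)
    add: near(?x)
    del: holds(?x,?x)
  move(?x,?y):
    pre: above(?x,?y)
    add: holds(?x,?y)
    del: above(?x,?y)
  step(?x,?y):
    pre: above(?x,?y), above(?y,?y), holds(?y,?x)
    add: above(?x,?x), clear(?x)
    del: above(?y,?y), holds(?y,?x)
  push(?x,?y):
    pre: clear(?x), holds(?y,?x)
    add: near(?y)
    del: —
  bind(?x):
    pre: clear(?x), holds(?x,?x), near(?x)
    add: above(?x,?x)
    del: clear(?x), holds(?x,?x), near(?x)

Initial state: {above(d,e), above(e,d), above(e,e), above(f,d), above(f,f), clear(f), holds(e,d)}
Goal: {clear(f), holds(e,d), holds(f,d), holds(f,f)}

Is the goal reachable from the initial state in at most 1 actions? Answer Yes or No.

No

1. move(f,f)  →  {above(d,e), above(e,d), above(e,e), above(f,d), clear(f), holds(e,d), holds(f,f)}
2. move(f,d)  →  {above(d,e), above(e,d), above(e,e), clear(f), holds(e,d), holds(f,d), holds(f,f)}
optimal plan length = 2; 2 > 1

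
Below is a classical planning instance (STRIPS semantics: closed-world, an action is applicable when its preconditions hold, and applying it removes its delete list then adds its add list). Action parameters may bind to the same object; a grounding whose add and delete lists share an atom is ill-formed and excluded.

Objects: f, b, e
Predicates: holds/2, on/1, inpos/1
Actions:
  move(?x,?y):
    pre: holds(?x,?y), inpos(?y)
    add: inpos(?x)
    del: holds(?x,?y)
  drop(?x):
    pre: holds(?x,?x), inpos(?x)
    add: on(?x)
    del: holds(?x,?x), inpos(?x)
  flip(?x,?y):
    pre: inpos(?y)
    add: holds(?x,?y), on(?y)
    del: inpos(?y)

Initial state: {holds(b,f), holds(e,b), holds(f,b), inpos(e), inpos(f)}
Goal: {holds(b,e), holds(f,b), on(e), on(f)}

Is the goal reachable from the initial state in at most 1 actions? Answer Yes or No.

1. flip(f,f)  →  {holds(b,f), holds(e,b), holds(f,b), holds(f,f), inpos(e), on(f)}
2. flip(b,e)  →  {holds(b,e), holds(b,f), holds(e,b), holds(f,b), holds(f,f), on(e), on(f)}
optimal plan length = 2; 2 > 1

No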